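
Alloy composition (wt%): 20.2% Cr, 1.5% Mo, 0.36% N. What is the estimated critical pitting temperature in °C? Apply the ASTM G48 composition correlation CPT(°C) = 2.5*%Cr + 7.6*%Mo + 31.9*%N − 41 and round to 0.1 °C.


Apply the ASTM G48 empirical CPT estimate: CPT(°C) = 2.5*%Cr + 7.6*%Mo + 31.9*%N − 41
2.5*20.2 = 50.5; 7.6*1.5 = 11.4; 31.9*0.36 = 11.484
CPT = 50.5 + 11.4 + 11.484 − 41 = 32.384 °C
Rounded to 0.1 °C: CPT ≈ 32.4 °C

32.4 °C


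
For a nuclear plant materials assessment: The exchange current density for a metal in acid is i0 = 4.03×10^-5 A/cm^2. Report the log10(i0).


i0 = 4.03×10^-5 A/cm^2
log10(i0) = -4.395

-4.395


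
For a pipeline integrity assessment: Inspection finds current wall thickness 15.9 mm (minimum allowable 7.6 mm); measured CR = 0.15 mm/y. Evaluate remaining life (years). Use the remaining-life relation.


Apply the remaining-life relation: RL = (t_current − t_min) / CR
RL = (15.9 − 7.6) / 0.15 = 8.3 / 0.15 = 55.3 years

55.3 years


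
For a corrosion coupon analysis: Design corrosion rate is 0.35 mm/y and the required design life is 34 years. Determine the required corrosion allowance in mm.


Corrosion allowance = CR × design life
CA = 0.35 * 34 = 11.9 mm

11.9 mm


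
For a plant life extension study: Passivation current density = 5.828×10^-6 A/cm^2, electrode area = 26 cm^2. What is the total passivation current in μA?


I = i_pass * A, then convert A → μA (×10^6)
I = 5.828×10^-6 * 26 * 10^6 = 151.53 μA

151.53 μA


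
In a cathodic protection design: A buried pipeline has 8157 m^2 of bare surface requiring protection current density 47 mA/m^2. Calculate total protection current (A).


I = area * current density, then convert mA → A (÷1000)
I = 8157 * 47 / 1000 = 383.38 A

383.38 A


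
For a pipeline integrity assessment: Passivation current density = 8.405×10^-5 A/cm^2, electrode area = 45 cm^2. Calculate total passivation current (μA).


I = i_pass * A, then convert A → μA (×10^6)
I = 8.405×10^-5 * 45 * 10^6 = 3782.25 μA

3782.25 μA


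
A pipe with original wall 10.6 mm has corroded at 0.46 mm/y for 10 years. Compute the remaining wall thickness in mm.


Remaining wall = original − CR × time
t = 10.6 − 0.46*10 = 10.6 − 4.6 = 6.0 mm

6.0 mm


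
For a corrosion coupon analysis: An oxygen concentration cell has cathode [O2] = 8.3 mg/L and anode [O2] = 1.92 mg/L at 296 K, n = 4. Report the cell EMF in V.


Apply the Nernst concentration-cell relation: E = (RT/nF)*ln(C_cathode/C_anode)
RT/nF = 8.314*296/(4*96485) = 0.00637649 V
ln(8.3/1.92) = 1.46393
E = 0.00637649 * 1.46393 = 0.00933 V

0.00933 V


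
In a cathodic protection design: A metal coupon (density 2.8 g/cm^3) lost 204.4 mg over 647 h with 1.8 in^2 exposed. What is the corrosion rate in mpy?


Apply the mpy weight-loss relation: CR = 534 * W / (D * A * T)
Numerator: 534 * 204.4 = 109149.6
Denominator: 2.8 * 1.8 * 647 = 3260.88
CR = 109149.6 / 3260.88 = 33.472 mpy

33.472 mpy


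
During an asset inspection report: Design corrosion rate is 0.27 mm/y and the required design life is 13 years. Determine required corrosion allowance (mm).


Corrosion allowance = CR × design life
CA = 0.27 * 13 = 3.51 mm

3.51 mm


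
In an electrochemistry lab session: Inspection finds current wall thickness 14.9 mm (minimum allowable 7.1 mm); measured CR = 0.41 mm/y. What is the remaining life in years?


Apply the remaining-life relation: RL = (t_current − t_min) / CR
RL = (14.9 − 7.1) / 0.41 = 7.8 / 0.41 = 19.0 years

19.0 years


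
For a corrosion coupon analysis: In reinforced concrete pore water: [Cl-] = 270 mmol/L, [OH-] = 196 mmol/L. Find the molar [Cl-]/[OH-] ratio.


Threshold parameter = [Cl-] / [OH-] (molar basis; both in mmol/L, so units cancel)
Ratio = 270 / 196 = 1.38

1.38


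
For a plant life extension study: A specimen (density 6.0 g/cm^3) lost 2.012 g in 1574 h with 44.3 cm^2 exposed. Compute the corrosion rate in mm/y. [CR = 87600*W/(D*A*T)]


Apply the mm/y weight-loss relation: CR = 87600 * W / (D * A * T)
Numerator: 87600 * 2.012 = 176251.2
Denominator: 6.0 * 44.3 * 1574 = 418369.2
CR = 176251.2 / 418369.2 = 0.4213 mm/y

0.4213 mm/y


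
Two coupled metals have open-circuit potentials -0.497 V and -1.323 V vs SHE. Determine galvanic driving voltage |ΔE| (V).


Driving voltage is the absolute potential difference.
|ΔE| = |-0.497 − (-1.323)| = 0.826 V

0.826 V


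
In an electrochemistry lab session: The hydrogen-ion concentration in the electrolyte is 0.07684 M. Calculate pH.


pH = −log10[H+]
pH = −log10(0.07684) = 1.11

1.11


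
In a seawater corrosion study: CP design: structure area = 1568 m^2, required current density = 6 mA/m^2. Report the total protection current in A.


I = area * current density, then convert mA → A (÷1000)
I = 1568 * 6 / 1000 = 9.41 A

9.41 A


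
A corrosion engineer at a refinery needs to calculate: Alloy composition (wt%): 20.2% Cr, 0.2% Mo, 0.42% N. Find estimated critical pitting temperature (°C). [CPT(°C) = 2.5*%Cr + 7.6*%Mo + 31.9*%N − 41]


Apply the ASTM G48 empirical CPT estimate: CPT(°C) = 2.5*%Cr + 7.6*%Mo + 31.9*%N − 41
2.5*20.2 = 50.5; 7.6*0.2 = 1.52; 31.9*0.42 = 13.398
CPT = 50.5 + 1.52 + 13.398 − 41 = 24.418 °C
Rounded to 0.1 °C: CPT ≈ 24.4 °C

24.4 °C


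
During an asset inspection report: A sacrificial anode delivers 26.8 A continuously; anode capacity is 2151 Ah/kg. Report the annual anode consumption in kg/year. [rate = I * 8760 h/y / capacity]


Annual consumption = current * hours per year / capacity
Rate = 26.8 * 8760 / 2151 = 109.1 kg/year

109.1 kg/year


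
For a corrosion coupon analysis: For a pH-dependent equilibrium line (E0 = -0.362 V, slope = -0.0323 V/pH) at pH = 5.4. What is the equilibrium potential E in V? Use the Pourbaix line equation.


Apply the Pourbaix line equation: E = E0 + slope*pH
E = -0.362 + (-0.0323)*5.4 = -0.362 + (-0.17442) = -0.53642 V
Rounded to 3 decimal places: E = -0.536 V

-0.536 V


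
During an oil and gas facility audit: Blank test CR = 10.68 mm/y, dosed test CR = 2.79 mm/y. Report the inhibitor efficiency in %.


Apply the inhibitor-efficiency definition: IE = (CR_blank − CR_inh)/CR_blank × 100
IE = (10.68 − 2.79) / 10.68 × 100
IE = 7.89 / 10.68 × 100 = 73.9 %

73.9 %


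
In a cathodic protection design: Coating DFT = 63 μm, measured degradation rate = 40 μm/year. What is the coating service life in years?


Service life = thickness / degradation rate
Life = 63 / 40 = 1.6 years

1.6 years


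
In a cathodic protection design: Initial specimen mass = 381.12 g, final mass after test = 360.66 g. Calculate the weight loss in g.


Weight loss = initial − final
WL = 381.12 − 360.66 = 20.46 g

20.46 g


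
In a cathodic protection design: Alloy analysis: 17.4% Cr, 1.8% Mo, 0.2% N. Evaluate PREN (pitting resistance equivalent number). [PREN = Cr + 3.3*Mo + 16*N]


Apply the PREN formula: PREN = Cr + 3.3*Mo + 16*N
PREN = 17.4 + 3.3*1.8 + 16*0.2
PREN = 17.4 + 5.94 + 3.2 = 26.54

26.54


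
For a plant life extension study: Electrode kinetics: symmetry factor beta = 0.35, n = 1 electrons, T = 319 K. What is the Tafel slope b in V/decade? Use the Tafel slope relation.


Apply the Tafel slope relation: b = 2.303*R*T/(beta*n*F)
Numerator: 2.303 * 8.314 * 319 = 6107.94
Denominator: 0.35 * 1 * 96485 = 33769.75
b = 6107.94 / 33769.75 = 0.181 V/decade

0.181 V/decade


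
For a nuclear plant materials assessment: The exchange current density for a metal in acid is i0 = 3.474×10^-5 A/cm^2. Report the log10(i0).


i0 = 3.474×10^-5 A/cm^2
log10(i0) = -4.459

-4.459


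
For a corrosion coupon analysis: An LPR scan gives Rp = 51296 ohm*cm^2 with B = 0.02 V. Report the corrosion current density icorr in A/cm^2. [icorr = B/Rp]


Apply the Stern-Geary relation: icorr = B / Rp
icorr = 0.02 / 51296 = 3.899×10^-7 A/cm^2

3.899×10^-7 A/cm^2


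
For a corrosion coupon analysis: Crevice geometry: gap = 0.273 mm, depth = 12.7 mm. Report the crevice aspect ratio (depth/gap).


Aspect ratio = depth / gap
Ratio = 12.7 / 0.273 = 46.5

46.5


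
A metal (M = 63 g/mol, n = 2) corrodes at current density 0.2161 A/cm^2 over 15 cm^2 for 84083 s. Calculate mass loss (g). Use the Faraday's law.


Apply Faraday's law: m = i*A*t*M / (n*F)
Total charge passed Q = i*A*t = 0.2161*15*84083 = 272555.0445 C
m = Q*M/(n*F) = 272555.0445*63/(2*96485) = 88.983 g

88.983 g


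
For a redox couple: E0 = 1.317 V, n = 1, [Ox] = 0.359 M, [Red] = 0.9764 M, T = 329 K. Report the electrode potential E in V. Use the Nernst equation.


Apply the Nernst equation: E = E0 + (RT/nF)*ln([Ox]/[Red])
Step 1: RT/nF = 8.314*329/(1*96485) = 0.02834955 V
Step 2: [Ox]/[Red] = 0.359/0.9764 = 0.367677
Step 3: ln(0.367677) = -1.00055
Step 4: correction = 0.02834955 * -1.00055 = -0.0284 V
E = 1.317 + -0.0284 = 1.2886 V

1.2886 V


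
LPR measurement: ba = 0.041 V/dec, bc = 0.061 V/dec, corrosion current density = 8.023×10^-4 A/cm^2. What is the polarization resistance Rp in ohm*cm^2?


Apply the Stern-Geary equation: Rp = ba*bc / (2.303*icorr*(ba+bc))
ba*bc = 0.041*0.061 = 0.002501
ba+bc = 0.102; 2.303*icorr*(ba+bc) = 2.303*8.023×10^-4*0.102 = 1.8846508×10^-4
Rp = 0.002501 / 1.8846508×10^-4 = 13.3 ohm*cm^2

13.3 ohm*cm^2


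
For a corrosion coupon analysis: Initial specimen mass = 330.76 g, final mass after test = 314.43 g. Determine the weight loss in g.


Weight loss = initial − final
WL = 330.76 − 314.43 = 16.33 g

16.33 g


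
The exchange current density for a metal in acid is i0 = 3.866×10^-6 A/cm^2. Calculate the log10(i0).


i0 = 3.866×10^-6 A/cm^2
log10(i0) = -5.413

-5.413


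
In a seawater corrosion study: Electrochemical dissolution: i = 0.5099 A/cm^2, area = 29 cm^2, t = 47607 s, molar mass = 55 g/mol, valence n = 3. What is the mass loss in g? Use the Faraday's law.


Apply Faraday's law: m = i*A*t*M / (n*F)
Total charge passed Q = i*A*t = 0.5099*29*47607 = 703969.4697 C
m = Q*M/(n*F) = 703969.4697*55/(3*96485) = 133.76283 g

133.76283 g


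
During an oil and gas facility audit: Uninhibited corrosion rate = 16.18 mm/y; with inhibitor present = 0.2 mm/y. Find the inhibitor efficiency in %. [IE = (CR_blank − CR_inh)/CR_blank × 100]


Apply the inhibitor-efficiency definition: IE = (CR_blank − CR_inh)/CR_blank × 100
IE = (16.18 − 0.2) / 16.18 × 100
IE = 15.98 / 16.18 × 100 = 98.8 %

98.8 %


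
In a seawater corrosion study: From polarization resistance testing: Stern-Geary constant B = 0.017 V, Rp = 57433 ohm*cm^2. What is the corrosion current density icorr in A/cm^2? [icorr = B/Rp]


Apply the Stern-Geary relation: icorr = B / Rp
icorr = 0.017 / 57433 = 2.96×10^-7 A/cm^2

2.96×10^-7 A/cm^2


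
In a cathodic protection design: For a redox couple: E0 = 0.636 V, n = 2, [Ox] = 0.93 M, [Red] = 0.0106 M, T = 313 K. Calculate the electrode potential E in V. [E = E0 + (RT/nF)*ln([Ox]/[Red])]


Apply the Nernst equation: E = E0 + (RT/nF)*ln([Ox]/[Red])
Step 1: RT/nF = 8.314*313/(2*96485) = 0.01348542 V
Step 2: [Ox]/[Red] = 0.93/0.0106 = 87.735849
Step 3: ln(87.735849) = 4.474331
Step 4: correction = 0.01348542 * 4.474331 = 0.0603 V
E = 0.636 + 0.0603 = 0.6963 V

0.6963 V


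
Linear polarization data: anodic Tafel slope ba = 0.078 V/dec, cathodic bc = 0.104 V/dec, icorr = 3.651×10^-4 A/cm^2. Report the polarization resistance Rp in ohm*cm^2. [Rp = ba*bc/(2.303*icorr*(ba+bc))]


Apply the Stern-Geary equation: Rp = ba*bc / (2.303*icorr*(ba+bc))
ba*bc = 0.078*0.104 = 0.008112
ba+bc = 0.182; 2.303*icorr*(ba+bc) = 2.303*3.651×10^-4*0.182 = 1.530302×10^-4
Rp = 0.008112 / 1.530302×10^-4 = 53.0 ohm*cm^2

53.0 ohm*cm^2


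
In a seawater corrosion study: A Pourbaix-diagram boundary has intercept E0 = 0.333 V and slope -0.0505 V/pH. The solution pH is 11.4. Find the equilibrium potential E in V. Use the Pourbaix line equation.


Apply the Pourbaix line equation: E = E0 + slope*pH
E = 0.333 + (-0.0505)*11.4 = 0.333 + (-0.5757) = -0.2427 V
Rounded to 3 decimal places: E = -0.243 V

-0.243 V


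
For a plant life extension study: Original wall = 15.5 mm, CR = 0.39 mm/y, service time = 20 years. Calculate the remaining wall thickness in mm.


Remaining wall = original − CR × time
t = 15.5 − 0.39*20 = 15.5 − 7.8 = 7.7 mm

7.7 mm


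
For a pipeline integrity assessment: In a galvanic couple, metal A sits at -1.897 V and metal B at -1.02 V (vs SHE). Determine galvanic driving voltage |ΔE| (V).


Driving voltage is the absolute potential difference.
|ΔE| = |-1.897 − (-1.02)| = 0.877 V

0.877 V


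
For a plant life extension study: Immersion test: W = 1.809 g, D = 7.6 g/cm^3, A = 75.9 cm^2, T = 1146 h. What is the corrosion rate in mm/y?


Apply the mm/y weight-loss relation: CR = 87600 * W / (D * A * T)
Numerator: 87600 * 1.809 = 158468.4
Denominator: 7.6 * 75.9 * 1146 = 661058.64
CR = 158468.4 / 661058.64 = 0.23972 mm/y

0.23972 mm/y


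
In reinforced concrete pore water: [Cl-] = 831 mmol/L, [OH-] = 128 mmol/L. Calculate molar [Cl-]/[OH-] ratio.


Threshold parameter = [Cl-] / [OH-] (molar basis; both in mmol/L, so units cancel)
Ratio = 831 / 128 = 6.49

6.49


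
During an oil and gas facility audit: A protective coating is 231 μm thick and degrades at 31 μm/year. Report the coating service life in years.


Service life = thickness / degradation rate
Life = 231 / 31 = 7.5 years

7.5 years


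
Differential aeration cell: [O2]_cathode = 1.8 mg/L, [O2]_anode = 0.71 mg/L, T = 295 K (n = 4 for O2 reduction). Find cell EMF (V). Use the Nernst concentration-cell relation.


Apply the Nernst concentration-cell relation: E = (RT/nF)*ln(C_cathode/C_anode)
RT/nF = 8.314*295/(4*96485) = 0.00635495 V
ln(1.8/0.71) = 0.93028
E = 0.00635495 * 0.93028 = 0.00591 V

0.00591 V


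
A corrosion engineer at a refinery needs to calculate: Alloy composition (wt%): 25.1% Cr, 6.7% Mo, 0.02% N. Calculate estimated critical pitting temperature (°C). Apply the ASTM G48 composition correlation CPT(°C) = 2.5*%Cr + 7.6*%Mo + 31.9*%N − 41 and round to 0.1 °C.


Apply the ASTM G48 empirical CPT estimate: CPT(°C) = 2.5*%Cr + 7.6*%Mo + 31.9*%N − 41
2.5*25.1 = 62.75; 7.6*6.7 = 50.92; 31.9*0.02 = 0.638
CPT = 62.75 + 50.92 + 0.638 − 41 = 73.308 °C
Rounded to 0.1 °C: CPT ≈ 73.3 °C

73.3 °C


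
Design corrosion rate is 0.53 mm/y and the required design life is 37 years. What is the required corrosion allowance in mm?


Corrosion allowance = CR × design life
CA = 0.53 * 37 = 19.61 mm

19.61 mm


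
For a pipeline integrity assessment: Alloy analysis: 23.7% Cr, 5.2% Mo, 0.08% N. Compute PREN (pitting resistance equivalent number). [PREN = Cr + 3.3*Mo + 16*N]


Apply the PREN formula: PREN = Cr + 3.3*Mo + 16*N
PREN = 23.7 + 3.3*5.2 + 16*0.08
PREN = 23.7 + 17.16 + 1.28 = 42.14

42.14


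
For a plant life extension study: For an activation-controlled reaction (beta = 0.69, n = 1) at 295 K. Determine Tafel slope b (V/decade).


Apply the Tafel slope relation: b = 2.303*R*T/(beta*n*F)
Numerator: 2.303 * 8.314 * 295 = 5648.41
Denominator: 0.69 * 1 * 96485 = 66574.65
b = 5648.41 / 66574.65 = 0.085 V/decade

0.085 V/decade


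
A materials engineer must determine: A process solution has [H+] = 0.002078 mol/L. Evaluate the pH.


pH = −log10[H+]
pH = −log10(0.002078) = 2.68

2.68


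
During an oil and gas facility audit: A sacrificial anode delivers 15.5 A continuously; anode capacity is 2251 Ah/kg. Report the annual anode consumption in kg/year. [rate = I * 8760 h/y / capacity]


Annual consumption = current * hours per year / capacity
Rate = 15.5 * 8760 / 2251 = 60.3 kg/year

60.3 kg/year


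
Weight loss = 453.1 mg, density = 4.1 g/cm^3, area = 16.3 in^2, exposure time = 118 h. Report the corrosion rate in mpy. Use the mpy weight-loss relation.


Apply the mpy weight-loss relation: CR = 534 * W / (D * A * T)
Numerator: 534 * 453.1 = 241955.4
Denominator: 4.1 * 16.3 * 118 = 7885.94
CR = 241955.4 / 7885.94 = 30.6819 mpy

30.6819 mpy


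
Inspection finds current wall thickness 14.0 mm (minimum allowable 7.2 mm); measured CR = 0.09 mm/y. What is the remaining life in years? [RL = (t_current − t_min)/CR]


Apply the remaining-life relation: RL = (t_current − t_min) / CR
RL = (14.0 − 7.2) / 0.09 = 6.8 / 0.09 = 75.6 years

75.6 years


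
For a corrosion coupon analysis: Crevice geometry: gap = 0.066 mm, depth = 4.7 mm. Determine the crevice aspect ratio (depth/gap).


Aspect ratio = depth / gap
Ratio = 4.7 / 0.066 = 71.2

71.2


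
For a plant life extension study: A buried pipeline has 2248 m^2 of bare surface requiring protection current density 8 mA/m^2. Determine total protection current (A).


I = area * current density, then convert mA → A (÷1000)
I = 2248 * 8 / 1000 = 17.98 A

17.98 A


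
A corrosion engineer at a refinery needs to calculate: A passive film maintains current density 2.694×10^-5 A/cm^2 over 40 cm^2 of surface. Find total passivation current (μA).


I = i_pass * A, then convert A → μA (×10^6)
I = 2.694×10^-5 * 40 * 10^6 = 1077.6 μA

1077.6 μA


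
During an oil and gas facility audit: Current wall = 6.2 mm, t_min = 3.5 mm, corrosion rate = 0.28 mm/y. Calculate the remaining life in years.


Apply the remaining-life relation: RL = (t_current − t_min) / CR
RL = (6.2 − 3.5) / 0.28 = 2.7 / 0.28 = 9.6 years

9.6 years


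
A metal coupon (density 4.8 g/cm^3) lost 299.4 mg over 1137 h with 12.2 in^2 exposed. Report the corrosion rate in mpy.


Apply the mpy weight-loss relation: CR = 534 * W / (D * A * T)
Numerator: 534 * 299.4 = 159879.6
Denominator: 4.8 * 12.2 * 1137 = 66582.72
CR = 159879.6 / 66582.72 = 2.4012 mpy

2.4012 mpy


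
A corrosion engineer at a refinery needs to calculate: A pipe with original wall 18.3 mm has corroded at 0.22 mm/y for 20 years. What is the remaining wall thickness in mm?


Remaining wall = original − CR × time
t = 18.3 − 0.22*20 = 18.3 − 4.4 = 13.9 mm

13.9 mm


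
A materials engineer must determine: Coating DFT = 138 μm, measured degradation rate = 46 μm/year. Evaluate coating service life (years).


Service life = thickness / degradation rate
Life = 138 / 46 = 3.0 years

3.0 years


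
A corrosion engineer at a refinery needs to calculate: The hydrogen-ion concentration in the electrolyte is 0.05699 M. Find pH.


pH = −log10[H+]
pH = −log10(0.05699) = 1.24

1.24


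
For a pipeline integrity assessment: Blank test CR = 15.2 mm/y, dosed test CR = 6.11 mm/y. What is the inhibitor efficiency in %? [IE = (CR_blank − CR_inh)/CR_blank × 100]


Apply the inhibitor-efficiency definition: IE = (CR_blank − CR_inh)/CR_blank × 100
IE = (15.2 − 6.11) / 15.2 × 100
IE = 9.09 / 15.2 × 100 = 59.8 %

59.8 %


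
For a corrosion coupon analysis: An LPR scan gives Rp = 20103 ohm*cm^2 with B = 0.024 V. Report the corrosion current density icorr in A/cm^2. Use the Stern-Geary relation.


Apply the Stern-Geary relation: icorr = B / Rp
icorr = 0.024 / 20103 = 1.194×10^-6 A/cm^2

1.194×10^-6 A/cm^2


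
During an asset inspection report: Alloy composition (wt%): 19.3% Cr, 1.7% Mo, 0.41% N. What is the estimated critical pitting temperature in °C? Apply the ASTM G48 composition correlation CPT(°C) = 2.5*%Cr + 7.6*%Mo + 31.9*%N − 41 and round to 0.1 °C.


Apply the ASTM G48 empirical CPT estimate: CPT(°C) = 2.5*%Cr + 7.6*%Mo + 31.9*%N − 41
2.5*19.3 = 48.25; 7.6*1.7 = 12.92; 31.9*0.41 = 13.079
CPT = 48.25 + 12.92 + 13.079 − 41 = 33.249 °C
Rounded to 0.1 °C: CPT ≈ 33.2 °C

33.2 °C


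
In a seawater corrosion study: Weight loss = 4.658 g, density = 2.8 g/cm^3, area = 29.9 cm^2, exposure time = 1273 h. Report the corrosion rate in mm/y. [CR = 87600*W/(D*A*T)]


Apply the mm/y weight-loss relation: CR = 87600 * W / (D * A * T)
Numerator: 87600 * 4.658 = 408040.8
Denominator: 2.8 * 29.9 * 1273 = 106575.56
CR = 408040.8 / 106575.56 = 3.8287 mm/y

3.8287 mm/y


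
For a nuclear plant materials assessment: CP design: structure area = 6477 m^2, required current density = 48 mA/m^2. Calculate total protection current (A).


I = area * current density, then convert mA → A (÷1000)
I = 6477 * 48 / 1000 = 310.9 A

310.9 A


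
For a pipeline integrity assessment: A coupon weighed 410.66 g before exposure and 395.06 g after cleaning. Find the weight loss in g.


Weight loss = initial − final
WL = 410.66 − 395.06 = 15.6 g

15.6 g


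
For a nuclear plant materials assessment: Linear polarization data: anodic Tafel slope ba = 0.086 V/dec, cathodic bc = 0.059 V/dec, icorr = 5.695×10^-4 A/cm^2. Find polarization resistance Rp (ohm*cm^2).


Apply the Stern-Geary equation: Rp = ba*bc / (2.303*icorr*(ba+bc))
ba*bc = 0.086*0.059 = 0.005074
ba+bc = 0.145; 2.303*icorr*(ba+bc) = 2.303*5.695×10^-4*0.145 = 1.9017598×10^-4
Rp = 0.005074 / 1.9017598×10^-4 = 26.68 ohm*cm^2

26.68 ohm*cm^2


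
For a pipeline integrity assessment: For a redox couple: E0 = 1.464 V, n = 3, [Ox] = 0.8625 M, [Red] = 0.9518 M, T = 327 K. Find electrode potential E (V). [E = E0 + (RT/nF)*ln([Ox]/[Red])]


Apply the Nernst equation: E = E0 + (RT/nF)*ln([Ox]/[Red])
Step 1: RT/nF = 8.314*327/(3*96485) = 0.0093924 V
Step 2: [Ox]/[Red] = 0.8625/0.9518 = 0.906178
Step 3: ln(0.906178) = -0.09852
Step 4: correction = 0.0093924 * -0.09852 = -0.001 V
E = 1.464 + -0.001 = 1.463 V

1.463 V


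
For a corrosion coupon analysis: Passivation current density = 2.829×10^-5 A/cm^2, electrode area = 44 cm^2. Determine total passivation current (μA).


I = i_pass * A, then convert A → μA (×10^6)
I = 2.829×10^-5 * 44 * 10^6 = 1244.76 μA

1244.76 μA


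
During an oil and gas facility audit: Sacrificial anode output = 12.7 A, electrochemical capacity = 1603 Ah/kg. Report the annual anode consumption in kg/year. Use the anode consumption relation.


Annual consumption = current * hours per year / capacity
Rate = 12.7 * 8760 / 1603 = 69.4 kg/year

69.4 kg/year


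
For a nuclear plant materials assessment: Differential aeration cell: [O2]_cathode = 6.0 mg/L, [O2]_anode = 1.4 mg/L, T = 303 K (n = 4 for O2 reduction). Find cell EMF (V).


Apply the Nernst concentration-cell relation: E = (RT/nF)*ln(C_cathode/C_anode)
RT/nF = 8.314*303/(4*96485) = 0.00652729 V
ln(6.0/1.4) = 1.45529
E = 0.00652729 * 1.45529 = 0.0095 V

0.0095 V


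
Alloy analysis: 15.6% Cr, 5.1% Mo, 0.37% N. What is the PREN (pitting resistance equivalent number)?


Apply the PREN formula: PREN = Cr + 3.3*Mo + 16*N
PREN = 15.6 + 3.3*5.1 + 16*0.37
PREN = 15.6 + 16.83 + 5.92 = 38.35

38.35


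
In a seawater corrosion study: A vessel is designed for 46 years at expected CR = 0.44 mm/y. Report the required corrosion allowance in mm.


Corrosion allowance = CR × design life
CA = 0.44 * 46 = 20.24 mm

20.24 mm


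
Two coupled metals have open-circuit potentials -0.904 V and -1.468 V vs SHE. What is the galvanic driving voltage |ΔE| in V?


Driving voltage is the absolute potential difference.
|ΔE| = |-0.904 − (-1.468)| = 0.564 V

0.564 V


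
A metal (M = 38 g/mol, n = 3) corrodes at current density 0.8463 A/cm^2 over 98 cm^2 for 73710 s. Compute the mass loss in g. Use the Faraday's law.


Apply Faraday's law: m = i*A*t*M / (n*F)
Total charge passed Q = i*A*t = 0.8463*98*73710 = 6113315.754 C
m = Q*M/(n*F) = 6113315.754*38/(3*96485) = 802.563 g

802.563 g


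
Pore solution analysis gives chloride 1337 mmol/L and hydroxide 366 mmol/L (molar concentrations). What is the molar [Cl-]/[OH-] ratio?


Threshold parameter = [Cl-] / [OH-] (molar basis; both in mmol/L, so units cancel)
Ratio = 1337 / 366 = 3.65

3.65


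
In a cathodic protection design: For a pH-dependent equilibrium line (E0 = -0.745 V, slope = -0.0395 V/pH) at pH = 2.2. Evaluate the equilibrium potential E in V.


Apply the Pourbaix line equation: E = E0 + slope*pH
E = -0.745 + (-0.0395)*2.2 = -0.745 + (-0.0869) = -0.8319 V
Rounded to 4 decimal places: E = -0.8319 V

-0.8319 V


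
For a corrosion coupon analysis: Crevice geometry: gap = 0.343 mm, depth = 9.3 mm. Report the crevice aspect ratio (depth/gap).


Aspect ratio = depth / gap
Ratio = 9.3 / 0.343 = 27.1

27.1


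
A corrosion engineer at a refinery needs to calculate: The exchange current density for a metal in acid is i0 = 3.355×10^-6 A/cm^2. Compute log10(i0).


i0 = 3.355×10^-6 A/cm^2
log10(i0) = -5.474

-5.474


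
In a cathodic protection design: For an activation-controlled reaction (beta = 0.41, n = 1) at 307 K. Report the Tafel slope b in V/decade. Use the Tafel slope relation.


Apply the Tafel slope relation: b = 2.303*R*T/(beta*n*F)
Numerator: 2.303 * 8.314 * 307 = 5878.17
Denominator: 0.41 * 1 * 96485 = 39558.85
b = 5878.17 / 39558.85 = 0.149 V/decade

0.149 V/decade


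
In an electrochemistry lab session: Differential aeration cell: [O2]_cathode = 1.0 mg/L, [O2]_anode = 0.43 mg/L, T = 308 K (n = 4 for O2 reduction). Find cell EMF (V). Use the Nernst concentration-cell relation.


Apply the Nernst concentration-cell relation: E = (RT/nF)*ln(C_cathode/C_anode)
RT/nF = 8.314*308/(4*96485) = 0.006635 V
ln(1.0/0.43) = 0.84397
E = 0.006635 * 0.84397 = 0.0056 V

0.0056 V


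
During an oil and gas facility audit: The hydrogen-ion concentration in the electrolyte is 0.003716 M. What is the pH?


pH = −log10[H+]
pH = −log10(0.003716) = 2.43

2.43


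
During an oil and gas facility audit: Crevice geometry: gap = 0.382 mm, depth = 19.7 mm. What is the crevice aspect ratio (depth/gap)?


Aspect ratio = depth / gap
Ratio = 19.7 / 0.382 = 51.6

51.6


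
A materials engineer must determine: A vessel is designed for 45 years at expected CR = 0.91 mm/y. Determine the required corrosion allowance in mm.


Corrosion allowance = CR × design life
CA = 0.91 * 45 = 40.95 mm

40.95 mm


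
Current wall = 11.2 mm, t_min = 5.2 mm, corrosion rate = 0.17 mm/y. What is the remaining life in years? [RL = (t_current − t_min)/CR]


Apply the remaining-life relation: RL = (t_current − t_min) / CR
RL = (11.2 − 5.2) / 0.17 = 6.0 / 0.17 = 35.3 years

35.3 years


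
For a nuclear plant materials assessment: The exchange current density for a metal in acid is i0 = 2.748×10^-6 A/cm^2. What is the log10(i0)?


i0 = 2.748×10^-6 A/cm^2
log10(i0) = -5.561

-5.561


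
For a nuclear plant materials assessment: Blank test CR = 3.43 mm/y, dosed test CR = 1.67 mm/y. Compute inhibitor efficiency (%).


Apply the inhibitor-efficiency definition: IE = (CR_blank − CR_inh)/CR_blank × 100
IE = (3.43 − 1.67) / 3.43 × 100
IE = 1.76 / 3.43 × 100 = 51.3 %

51.3 %


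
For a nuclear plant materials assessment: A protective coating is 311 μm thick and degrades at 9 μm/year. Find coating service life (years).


Service life = thickness / degradation rate
Life = 311 / 9 = 34.6 years

34.6 years


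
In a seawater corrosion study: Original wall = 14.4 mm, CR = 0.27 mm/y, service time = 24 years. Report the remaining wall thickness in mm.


Remaining wall = original − CR × time
t = 14.4 − 0.27*24 = 14.4 − 6.48 = 7.92 mm

7.92 mm


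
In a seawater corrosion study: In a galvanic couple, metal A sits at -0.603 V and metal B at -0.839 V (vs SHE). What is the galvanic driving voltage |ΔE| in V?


Driving voltage is the absolute potential difference.
|ΔE| = |-0.603 − (-0.839)| = 0.236 V

0.236 V


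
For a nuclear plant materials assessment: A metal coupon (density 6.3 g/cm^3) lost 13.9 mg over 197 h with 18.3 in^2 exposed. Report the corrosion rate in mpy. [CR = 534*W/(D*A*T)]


Apply the mpy weight-loss relation: CR = 534 * W / (D * A * T)
Numerator: 534 * 13.9 = 7422.6
Denominator: 6.3 * 18.3 * 197 = 22712.13
CR = 7422.6 / 22712.13 = 0.3268 mpy

0.3268 mpy


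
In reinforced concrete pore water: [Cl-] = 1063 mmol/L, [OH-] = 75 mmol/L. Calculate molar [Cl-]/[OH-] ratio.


Threshold parameter = [Cl-] / [OH-] (molar basis; both in mmol/L, so units cancel)
Ratio = 1063 / 75 = 14.17

14.17


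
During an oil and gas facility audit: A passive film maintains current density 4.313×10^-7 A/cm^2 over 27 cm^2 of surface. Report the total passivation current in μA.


I = i_pass * A, then convert A → μA (×10^6)
I = 4.313×10^-7 * 27 * 10^6 = 11.65 μA

11.65 μA


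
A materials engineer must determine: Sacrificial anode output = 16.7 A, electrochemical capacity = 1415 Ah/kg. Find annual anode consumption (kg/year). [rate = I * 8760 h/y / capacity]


Annual consumption = current * hours per year / capacity
Rate = 16.7 * 8760 / 1415 = 103.4 kg/year

103.4 kg/year


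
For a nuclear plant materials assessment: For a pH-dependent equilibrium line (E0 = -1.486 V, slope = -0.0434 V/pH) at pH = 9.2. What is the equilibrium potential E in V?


Apply the Pourbaix line equation: E = E0 + slope*pH
E = -1.486 + (-0.0434)*9.2 = -1.486 + (-0.39928) = -1.88528 V
Rounded to 4 decimal places: E = -1.8853 V

-1.8853 V


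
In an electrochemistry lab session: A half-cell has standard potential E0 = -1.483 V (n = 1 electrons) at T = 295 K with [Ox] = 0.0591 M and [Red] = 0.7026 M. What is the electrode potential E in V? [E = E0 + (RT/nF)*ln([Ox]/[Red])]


Apply the Nernst equation: E = E0 + (RT/nF)*ln([Ox]/[Red])
Step 1: RT/nF = 8.314*295/(1*96485) = 0.02541981 V
Step 2: [Ox]/[Red] = 0.0591/0.7026 = 0.084116
Step 3: ln(0.084116) = -2.475558
Step 4: correction = 0.02541981 * -2.475558 = -0.0629 V
E = -1.483 + -0.0629 = -1.5459 V

-1.5459 V


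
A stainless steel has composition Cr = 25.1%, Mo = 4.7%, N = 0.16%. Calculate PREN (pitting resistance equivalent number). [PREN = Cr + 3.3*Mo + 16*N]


Apply the PREN formula: PREN = Cr + 3.3*Mo + 16*N
PREN = 25.1 + 3.3*4.7 + 16*0.16
PREN = 25.1 + 15.51 + 2.56 = 43.17

43.17


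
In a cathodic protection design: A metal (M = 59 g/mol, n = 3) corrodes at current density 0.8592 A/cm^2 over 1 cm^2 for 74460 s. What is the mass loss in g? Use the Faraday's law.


Apply Faraday's law: m = i*A*t*M / (n*F)
Total charge passed Q = i*A*t = 0.8592*1*74460 = 63976.032 C
m = Q*M/(n*F) = 63976.032*59/(3*96485) = 13.04 g

13.04 g


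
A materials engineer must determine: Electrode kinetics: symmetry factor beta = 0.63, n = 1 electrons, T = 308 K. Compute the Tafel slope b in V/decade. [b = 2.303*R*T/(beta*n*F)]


Apply the Tafel slope relation: b = 2.303*R*T/(beta*n*F)
Numerator: 2.303 * 8.314 * 308 = 5897.32
Denominator: 0.63 * 1 * 96485 = 60785.55
b = 5897.32 / 60785.55 = 0.097 V/decade

0.097 V/decade


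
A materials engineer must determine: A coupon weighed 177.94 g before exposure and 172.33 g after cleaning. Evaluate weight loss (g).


Weight loss = initial − final
WL = 177.94 − 172.33 = 5.61 g

5.61 g


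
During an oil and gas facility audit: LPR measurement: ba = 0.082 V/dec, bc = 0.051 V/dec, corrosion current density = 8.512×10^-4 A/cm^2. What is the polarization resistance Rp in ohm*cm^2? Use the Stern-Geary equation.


Apply the Stern-Geary equation: Rp = ba*bc / (2.303*icorr*(ba+bc))
ba*bc = 0.082*0.051 = 0.004182
ba+bc = 0.133; 2.303*icorr*(ba+bc) = 2.303*8.512×10^-4*0.133 = 2.6072171×10^-4
Rp = 0.004182 / 2.6072171×10^-4 = 16.04 ohm*cm^2

16.04 ohm*cm^2


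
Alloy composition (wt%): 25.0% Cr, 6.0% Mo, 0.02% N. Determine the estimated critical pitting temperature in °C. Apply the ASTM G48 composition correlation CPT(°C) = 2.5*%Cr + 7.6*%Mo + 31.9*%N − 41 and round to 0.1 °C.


Apply the ASTM G48 empirical CPT estimate: CPT(°C) = 2.5*%Cr + 7.6*%Mo + 31.9*%N − 41
2.5*25.0 = 62.5; 7.6*6.0 = 45.6; 31.9*0.02 = 0.638
CPT = 62.5 + 45.6 + 0.638 − 41 = 67.738 °C
Rounded to 0.1 °C: CPT ≈ 67.7 °C

67.7 °C


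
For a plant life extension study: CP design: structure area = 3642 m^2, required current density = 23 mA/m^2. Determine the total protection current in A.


I = area * current density, then convert mA → A (÷1000)
I = 3642 * 23 / 1000 = 83.77 A

83.77 A


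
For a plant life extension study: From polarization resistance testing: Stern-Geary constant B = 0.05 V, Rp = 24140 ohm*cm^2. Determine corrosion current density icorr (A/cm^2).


Apply the Stern-Geary relation: icorr = B / Rp
icorr = 0.05 / 24140 = 2.071×10^-6 A/cm^2

2.071×10^-6 A/cm^2


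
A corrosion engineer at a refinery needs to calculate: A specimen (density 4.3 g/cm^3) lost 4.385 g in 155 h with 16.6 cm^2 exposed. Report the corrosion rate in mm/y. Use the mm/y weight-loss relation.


Apply the mm/y weight-loss relation: CR = 87600 * W / (D * A * T)
Numerator: 87600 * 4.385 = 384126.0
Denominator: 4.3 * 16.6 * 155 = 11063.9
CR = 384126.0 / 11063.9 = 34.71886 mm/y

34.71886 mm/y


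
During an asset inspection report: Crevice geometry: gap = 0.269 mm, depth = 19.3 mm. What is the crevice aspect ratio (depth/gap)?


Aspect ratio = depth / gap
Ratio = 19.3 / 0.269 = 71.7

71.7


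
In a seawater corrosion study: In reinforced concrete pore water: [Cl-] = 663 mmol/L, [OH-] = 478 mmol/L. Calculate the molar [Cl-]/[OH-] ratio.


Threshold parameter = [Cl-] / [OH-] (molar basis; both in mmol/L, so units cancel)
Ratio = 663 / 478 = 1.39

1.39


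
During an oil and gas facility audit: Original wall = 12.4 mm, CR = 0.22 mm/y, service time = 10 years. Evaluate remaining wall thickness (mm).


Remaining wall = original − CR × time
t = 12.4 − 0.22*10 = 12.4 − 2.2 = 10.2 mm

10.2 mm


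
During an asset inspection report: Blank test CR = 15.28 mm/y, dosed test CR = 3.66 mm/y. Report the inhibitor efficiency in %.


Apply the inhibitor-efficiency definition: IE = (CR_blank − CR_inh)/CR_blank × 100
IE = (15.28 − 3.66) / 15.28 × 100
IE = 11.62 / 15.28 × 100 = 76.0 %

76.0 %


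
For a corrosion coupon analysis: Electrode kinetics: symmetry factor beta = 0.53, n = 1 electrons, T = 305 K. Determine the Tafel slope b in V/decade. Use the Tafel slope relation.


Apply the Tafel slope relation: b = 2.303*R*T/(beta*n*F)
Numerator: 2.303 * 8.314 * 305 = 5839.88
Denominator: 0.53 * 1 * 96485 = 51137.05
b = 5839.88 / 51137.05 = 0.114 V/decade

0.114 V/decade


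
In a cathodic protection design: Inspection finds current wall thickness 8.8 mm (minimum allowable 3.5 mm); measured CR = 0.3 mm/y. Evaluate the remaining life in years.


Apply the remaining-life relation: RL = (t_current − t_min) / CR
RL = (8.8 − 3.5) / 0.3 = 5.3 / 0.3 = 17.7 years

17.7 years


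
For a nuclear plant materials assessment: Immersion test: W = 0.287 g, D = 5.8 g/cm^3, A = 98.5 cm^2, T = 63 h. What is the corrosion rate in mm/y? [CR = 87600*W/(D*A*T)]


Apply the mm/y weight-loss relation: CR = 87600 * W / (D * A * T)
Numerator: 87600 * 0.287 = 25141.2
Denominator: 5.8 * 98.5 * 63 = 35991.9
CR = 25141.2 / 35991.9 = 0.69852 mm/y

0.69852 mm/y


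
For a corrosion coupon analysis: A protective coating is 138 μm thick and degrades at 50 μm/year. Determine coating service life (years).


Service life = thickness / degradation rate
Life = 138 / 50 = 2.8 years

2.8 years


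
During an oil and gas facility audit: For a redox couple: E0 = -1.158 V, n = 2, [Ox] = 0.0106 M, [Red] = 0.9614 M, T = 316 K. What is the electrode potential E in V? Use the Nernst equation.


Apply the Nernst equation: E = E0 + (RT/nF)*ln([Ox]/[Red])
Step 1: RT/nF = 8.314*316/(2*96485) = 0.01361468 V
Step 2: [Ox]/[Red] = 0.0106/0.9614 = 0.011026
Step 3: ln(0.011026) = -4.507499
Step 4: correction = 0.01361468 * -4.507499 = -0.0614 V
E = -1.158 + -0.0614 = -1.2194 V

-1.2194 V


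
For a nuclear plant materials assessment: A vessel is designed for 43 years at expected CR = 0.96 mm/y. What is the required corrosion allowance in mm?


Corrosion allowance = CR × design life
CA = 0.96 * 43 = 41.28 mm

41.28 mm


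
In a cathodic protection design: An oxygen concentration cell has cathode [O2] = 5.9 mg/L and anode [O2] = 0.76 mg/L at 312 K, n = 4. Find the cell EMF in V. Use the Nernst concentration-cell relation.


Apply the Nernst concentration-cell relation: E = (RT/nF)*ln(C_cathode/C_anode)
RT/nF = 8.314*312/(4*96485) = 0.00672117 V
ln(5.9/0.76) = 2.04939
E = 0.00672117 * 2.04939 = 0.01377 V

0.01377 V


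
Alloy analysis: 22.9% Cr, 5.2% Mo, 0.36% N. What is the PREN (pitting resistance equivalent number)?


Apply the PREN formula: PREN = Cr + 3.3*Mo + 16*N
PREN = 22.9 + 3.3*5.2 + 16*0.36
PREN = 22.9 + 17.16 + 5.76 = 45.82

45.82


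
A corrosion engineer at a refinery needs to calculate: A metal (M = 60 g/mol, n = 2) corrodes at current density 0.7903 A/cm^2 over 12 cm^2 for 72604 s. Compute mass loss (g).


Apply Faraday's law: m = i*A*t*M / (n*F)
Total charge passed Q = i*A*t = 0.7903*12*72604 = 688547.2944 C
m = Q*M/(n*F) = 688547.2944*60/(2*96485) = 214.08943 g

214.08943 g


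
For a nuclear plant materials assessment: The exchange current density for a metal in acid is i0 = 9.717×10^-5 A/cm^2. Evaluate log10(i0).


i0 = 9.717×10^-5 A/cm^2
log10(i0) = -4.012

-4.012


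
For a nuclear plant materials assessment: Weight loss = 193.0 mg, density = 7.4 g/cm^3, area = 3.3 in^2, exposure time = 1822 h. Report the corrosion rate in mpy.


Apply the mpy weight-loss relation: CR = 534 * W / (D * A * T)
Numerator: 534 * 193.0 = 103062.0
Denominator: 7.4 * 3.3 * 1822 = 44493.24
CR = 103062.0 / 44493.24 = 2.316 mpy

2.316 mpy


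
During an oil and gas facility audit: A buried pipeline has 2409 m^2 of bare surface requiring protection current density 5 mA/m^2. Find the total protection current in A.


I = area * current density, then convert mA → A (÷1000)
I = 2409 * 5 / 1000 = 12.05 A

12.05 A


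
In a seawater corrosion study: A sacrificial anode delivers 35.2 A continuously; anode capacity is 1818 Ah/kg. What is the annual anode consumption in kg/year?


Annual consumption = current * hours per year / capacity
Rate = 35.2 * 8760 / 1818 = 169.6 kg/year

169.6 kg/year


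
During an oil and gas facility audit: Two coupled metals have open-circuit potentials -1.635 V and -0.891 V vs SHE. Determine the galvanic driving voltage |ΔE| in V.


Driving voltage is the absolute potential difference.
|ΔE| = |-1.635 − (-0.891)| = 0.744 V

0.744 V


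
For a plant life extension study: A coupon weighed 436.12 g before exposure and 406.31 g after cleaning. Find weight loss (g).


Weight loss = initial − final
WL = 436.12 − 406.31 = 29.81 g

29.81 g


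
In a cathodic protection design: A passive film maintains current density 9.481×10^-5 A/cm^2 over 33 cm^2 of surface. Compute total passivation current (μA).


I = i_pass * A, then convert A → μA (×10^6)
I = 9.481×10^-5 * 33 * 10^6 = 3128.73 μA

3128.73 μA


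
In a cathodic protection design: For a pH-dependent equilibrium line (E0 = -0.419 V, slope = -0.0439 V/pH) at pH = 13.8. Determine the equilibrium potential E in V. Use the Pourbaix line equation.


Apply the Pourbaix line equation: E = E0 + slope*pH
E = -0.419 + (-0.0439)*13.8 = -0.419 + (-0.60582) = -1.02482 V
Rounded to 3 decimal places: E = -1.025 V

-1.025 V


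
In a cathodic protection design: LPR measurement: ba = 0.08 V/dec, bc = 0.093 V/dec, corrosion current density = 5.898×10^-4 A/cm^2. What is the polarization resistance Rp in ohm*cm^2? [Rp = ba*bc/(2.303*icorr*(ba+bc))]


Apply the Stern-Geary equation: Rp = ba*bc / (2.303*icorr*(ba+bc))
ba*bc = 0.08*0.093 = 0.00744
ba+bc = 0.173; 2.303*icorr*(ba+bc) = 2.303*5.898×10^-4*0.173 = 2.3498753×10^-4
Rp = 0.00744 / 2.3498753×10^-4 = 31.7 ohm*cm^2

31.7 ohm*cm^2


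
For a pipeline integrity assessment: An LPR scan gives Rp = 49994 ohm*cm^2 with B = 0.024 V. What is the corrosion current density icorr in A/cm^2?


Apply the Stern-Geary relation: icorr = B / Rp
icorr = 0.024 / 49994 = 4.801×10^-7 A/cm^2

4.801×10^-7 A/cm^2


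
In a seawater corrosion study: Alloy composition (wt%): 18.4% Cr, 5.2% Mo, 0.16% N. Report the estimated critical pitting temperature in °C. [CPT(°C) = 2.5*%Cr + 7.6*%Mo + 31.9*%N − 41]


Apply the ASTM G48 empirical CPT estimate: CPT(°C) = 2.5*%Cr + 7.6*%Mo + 31.9*%N − 41
2.5*18.4 = 46; 7.6*5.2 = 39.52; 31.9*0.16 = 5.104
CPT = 46 + 39.52 + 5.104 − 41 = 49.624 °C
Rounded to 0.1 °C: CPT ≈ 49.6 °C

49.6 °C
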